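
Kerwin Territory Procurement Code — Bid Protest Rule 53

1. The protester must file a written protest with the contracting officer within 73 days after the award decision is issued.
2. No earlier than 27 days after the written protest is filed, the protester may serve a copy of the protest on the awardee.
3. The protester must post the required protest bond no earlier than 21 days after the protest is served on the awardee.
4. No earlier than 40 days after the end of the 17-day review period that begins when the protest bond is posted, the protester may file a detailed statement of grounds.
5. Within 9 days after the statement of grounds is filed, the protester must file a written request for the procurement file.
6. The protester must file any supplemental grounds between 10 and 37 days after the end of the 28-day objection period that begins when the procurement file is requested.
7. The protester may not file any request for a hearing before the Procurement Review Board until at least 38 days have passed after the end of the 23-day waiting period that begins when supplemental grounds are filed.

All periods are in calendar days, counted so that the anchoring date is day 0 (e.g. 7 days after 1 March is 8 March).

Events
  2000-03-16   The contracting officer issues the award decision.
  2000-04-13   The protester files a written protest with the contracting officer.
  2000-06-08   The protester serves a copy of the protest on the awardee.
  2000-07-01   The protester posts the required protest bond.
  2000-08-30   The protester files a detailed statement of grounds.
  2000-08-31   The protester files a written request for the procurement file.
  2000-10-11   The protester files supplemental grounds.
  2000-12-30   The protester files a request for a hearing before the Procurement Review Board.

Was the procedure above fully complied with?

Yes

(1) due by 2000-03-16 + 73 days = 2000-05-28; completed 2000-04-13, before the deadline.
(2) permitted from 2000-04-13 + 27 days = 2000-05-10 onward; done 2000-06-08, after the minimum wait.
(3) permitted from 2000-06-08 + 21 days = 2000-06-29 onward; 2000-07-01 is on or after that date.
(4) permitted from 2000-07-18 + 40 days = 2000-08-27 onward; done 2000-08-30 — permitted.
(5) due by 2000-08-30 + 9 days = 2000-09-08; done 2000-08-31 — timely.
(6) the permitted window runs from 2000-09-28 + 10 = 2000-10-08 to 2000-09-28 + 37 = 2000-11-04; done 2000-10-11 — within the window.
(7) permitted from 2000-11-03 + 38 days = 2000-12-11 onward; 2000-12-30 is on or after that date.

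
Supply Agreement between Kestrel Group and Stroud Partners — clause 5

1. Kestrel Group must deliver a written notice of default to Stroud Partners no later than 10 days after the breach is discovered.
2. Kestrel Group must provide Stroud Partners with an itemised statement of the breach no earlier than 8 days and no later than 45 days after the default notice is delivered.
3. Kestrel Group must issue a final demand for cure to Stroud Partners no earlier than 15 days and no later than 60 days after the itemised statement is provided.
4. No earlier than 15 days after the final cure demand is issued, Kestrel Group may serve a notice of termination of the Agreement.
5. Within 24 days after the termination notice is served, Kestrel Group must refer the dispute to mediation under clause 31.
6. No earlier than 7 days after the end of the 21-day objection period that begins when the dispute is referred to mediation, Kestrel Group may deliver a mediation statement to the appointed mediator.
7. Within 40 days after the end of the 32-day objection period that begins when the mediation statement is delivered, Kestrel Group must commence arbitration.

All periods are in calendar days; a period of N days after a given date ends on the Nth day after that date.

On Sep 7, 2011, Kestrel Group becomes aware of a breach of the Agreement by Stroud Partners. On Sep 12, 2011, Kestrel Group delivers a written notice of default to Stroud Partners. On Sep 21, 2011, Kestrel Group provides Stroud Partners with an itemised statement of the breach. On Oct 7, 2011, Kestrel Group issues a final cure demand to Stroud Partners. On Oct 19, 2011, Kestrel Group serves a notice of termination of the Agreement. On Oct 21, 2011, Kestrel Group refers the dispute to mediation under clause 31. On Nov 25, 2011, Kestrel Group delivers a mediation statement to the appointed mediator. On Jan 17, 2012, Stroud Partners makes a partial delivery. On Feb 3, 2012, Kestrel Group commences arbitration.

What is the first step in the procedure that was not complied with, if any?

Step 1: 10 days after Sep 7, 2011 (when the breach is discovered) is Sep 17, 2011; completed Sep 12, 2011, before the deadline.
Step 2: the window is 8–45 days after Sep 12, 2011 (when the default notice is delivered), so Sep 20, 2011 through Oct 27, 2011; Sep 21, 2011 falls inside that range.
Step 3: the window is 15–60 days after Sep 21, 2011 (when the itemised statement is provided), so Oct 6, 2011 through Nov 20, 2011; done Oct 7, 2011, which is between those dates.
Step 4: the earliest permitted date is 15 days after Oct 7, 2011 (when the final cure demand is issued), i.e. Oct 22, 2011; done Oct 19, 2011 — 3 days too early.
Later steps need not be reached.

Step 4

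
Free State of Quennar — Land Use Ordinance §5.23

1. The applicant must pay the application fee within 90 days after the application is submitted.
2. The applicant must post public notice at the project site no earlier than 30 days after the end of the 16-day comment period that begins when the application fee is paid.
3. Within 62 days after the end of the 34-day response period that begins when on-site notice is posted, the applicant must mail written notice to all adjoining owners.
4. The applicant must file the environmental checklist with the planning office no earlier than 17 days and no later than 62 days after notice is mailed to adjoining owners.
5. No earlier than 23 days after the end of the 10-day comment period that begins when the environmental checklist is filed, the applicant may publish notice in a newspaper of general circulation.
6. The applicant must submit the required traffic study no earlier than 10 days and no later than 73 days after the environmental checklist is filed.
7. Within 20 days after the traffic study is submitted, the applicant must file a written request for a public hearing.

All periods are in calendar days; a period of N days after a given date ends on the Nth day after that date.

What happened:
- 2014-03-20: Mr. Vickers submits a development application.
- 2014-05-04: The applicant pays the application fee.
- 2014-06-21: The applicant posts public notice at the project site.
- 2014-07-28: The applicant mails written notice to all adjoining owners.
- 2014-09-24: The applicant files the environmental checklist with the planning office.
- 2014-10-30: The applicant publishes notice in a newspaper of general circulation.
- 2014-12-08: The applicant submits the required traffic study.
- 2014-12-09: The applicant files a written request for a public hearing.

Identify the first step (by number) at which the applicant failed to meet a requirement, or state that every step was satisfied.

(1) due by 2014-03-20 + 90 days = 2014-06-18; done 2014-05-04 — timely.
(2) permitted from 2014-05-20 + 30 days = 2014-06-19 onward; done 2014-06-21, after the minimum wait.
(3) due by 2014-07-25 + 62 days = 2014-09-25; done 2014-07-28 — timely.
(4) the permitted window runs from 2014-07-28 + 17 = 2014-08-14 to 2014-07-28 + 62 = 2014-09-28; done 2014-09-24, which is between those dates.
(5) permitted from 2014-10-04 + 23 days = 2014-10-27 onward; done 2014-10-30 — permitted.
(6) the permitted window runs from 2014-09-24 + 10 = 2014-10-04 to 2014-09-24 + 73 = 2014-12-06; done 2014-12-08 — 2 days after the window closed.
No need to go further; step 6 was not satisfied.

Step 6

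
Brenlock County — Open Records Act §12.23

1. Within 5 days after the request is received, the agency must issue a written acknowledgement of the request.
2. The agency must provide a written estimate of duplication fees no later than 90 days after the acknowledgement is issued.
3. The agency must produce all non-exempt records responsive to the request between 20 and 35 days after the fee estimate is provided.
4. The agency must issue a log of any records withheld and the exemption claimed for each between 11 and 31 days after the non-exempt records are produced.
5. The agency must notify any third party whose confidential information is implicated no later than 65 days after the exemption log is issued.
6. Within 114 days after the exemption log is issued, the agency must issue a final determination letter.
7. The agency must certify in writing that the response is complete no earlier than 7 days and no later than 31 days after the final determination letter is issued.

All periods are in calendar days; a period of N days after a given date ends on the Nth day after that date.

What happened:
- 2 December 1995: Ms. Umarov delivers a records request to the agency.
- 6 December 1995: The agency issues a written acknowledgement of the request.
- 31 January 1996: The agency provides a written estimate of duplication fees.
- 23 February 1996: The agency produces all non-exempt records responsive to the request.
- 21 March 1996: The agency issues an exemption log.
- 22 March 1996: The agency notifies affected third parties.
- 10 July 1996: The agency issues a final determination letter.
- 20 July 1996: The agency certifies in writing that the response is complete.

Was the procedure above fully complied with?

(1) due by 2 December 1995 + 5 days = 7 December 1995; done 6 December 1995 — timely.
(2) due by 6 December 1995 + 90 days = 5 March 1996; 31 January 1996 is within that limit.
(3) the permitted window runs from 31 January 1996 + 20 = 20 February 1996 to 31 January 1996 + 35 = 6 March 1996; done 23 February 1996 — within the window.
(4) the permitted window runs from 23 February 1996 + 11 = 5 March 1996 to 23 February 1996 + 31 = 25 March 1996; done 21 March 1996, which is between those dates.
(5) due by 21 March 1996 + 65 days = 25 May 1996; done 22 March 1996 — timely.
(6) due by 21 March 1996 + 114 days = 13 July 1996; completed 10 July 1996, before the deadline.
(7) the permitted window runs from 10 July 1996 + 7 = 17 July 1996 to 10 July 1996 + 31 = 10 August 1996; done 20 July 1996 — within the window.

Yes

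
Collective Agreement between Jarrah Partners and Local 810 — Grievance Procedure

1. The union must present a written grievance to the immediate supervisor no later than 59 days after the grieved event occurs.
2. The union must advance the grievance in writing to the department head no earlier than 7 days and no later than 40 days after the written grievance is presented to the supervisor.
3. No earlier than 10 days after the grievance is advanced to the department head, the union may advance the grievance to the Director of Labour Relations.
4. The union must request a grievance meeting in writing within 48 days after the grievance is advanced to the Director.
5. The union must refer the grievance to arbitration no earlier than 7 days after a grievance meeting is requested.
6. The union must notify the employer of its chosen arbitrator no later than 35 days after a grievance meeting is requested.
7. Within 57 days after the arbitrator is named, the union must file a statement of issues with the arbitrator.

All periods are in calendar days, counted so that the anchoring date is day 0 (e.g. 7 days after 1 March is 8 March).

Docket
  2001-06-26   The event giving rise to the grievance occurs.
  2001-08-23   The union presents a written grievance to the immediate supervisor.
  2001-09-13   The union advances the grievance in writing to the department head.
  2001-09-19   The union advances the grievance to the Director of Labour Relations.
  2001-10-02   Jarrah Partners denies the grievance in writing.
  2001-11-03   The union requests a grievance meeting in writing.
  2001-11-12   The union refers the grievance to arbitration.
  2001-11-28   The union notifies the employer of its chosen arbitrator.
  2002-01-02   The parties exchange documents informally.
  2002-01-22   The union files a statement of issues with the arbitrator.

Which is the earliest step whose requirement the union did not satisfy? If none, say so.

(1) due by 2001-06-26 + 59 days = 2001-08-24; done 2001-08-23 — timely.
(2) the permitted window runs from 2001-08-23 + 7 = 2001-08-30 to 2001-08-23 + 40 = 2001-10-02; done 2001-09-13 — within the window.
(3) permitted from 2001-09-13 + 10 days = 2001-09-23 onward; 2001-09-19 is 4 days before the earliest permitted date.

Step 3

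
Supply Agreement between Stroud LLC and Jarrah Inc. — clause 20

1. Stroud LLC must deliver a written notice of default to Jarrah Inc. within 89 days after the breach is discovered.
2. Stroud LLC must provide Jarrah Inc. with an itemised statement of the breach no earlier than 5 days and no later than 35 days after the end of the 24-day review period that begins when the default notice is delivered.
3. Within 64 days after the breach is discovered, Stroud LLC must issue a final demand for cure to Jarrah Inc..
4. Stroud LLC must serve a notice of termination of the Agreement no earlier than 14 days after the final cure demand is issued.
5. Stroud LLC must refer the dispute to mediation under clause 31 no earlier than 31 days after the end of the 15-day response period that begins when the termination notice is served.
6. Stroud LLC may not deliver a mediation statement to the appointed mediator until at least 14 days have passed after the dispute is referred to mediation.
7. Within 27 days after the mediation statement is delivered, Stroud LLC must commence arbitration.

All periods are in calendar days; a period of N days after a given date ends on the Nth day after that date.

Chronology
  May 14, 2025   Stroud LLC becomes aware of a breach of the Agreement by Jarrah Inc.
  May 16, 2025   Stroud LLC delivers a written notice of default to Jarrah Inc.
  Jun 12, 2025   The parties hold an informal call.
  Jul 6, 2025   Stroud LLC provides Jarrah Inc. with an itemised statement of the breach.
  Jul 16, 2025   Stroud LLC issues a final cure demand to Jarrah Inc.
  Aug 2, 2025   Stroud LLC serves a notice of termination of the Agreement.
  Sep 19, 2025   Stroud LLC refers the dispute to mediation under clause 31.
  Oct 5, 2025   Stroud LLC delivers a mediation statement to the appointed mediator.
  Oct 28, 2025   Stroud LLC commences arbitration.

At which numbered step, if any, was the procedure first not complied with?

None — every step was satisfied

(1) due by May 14, 2025 + 89 days = Aug 11, 2025; completed May 16, 2025, before the deadline.
(2) the permitted window runs from Jun 9, 2025 + 5 = Jun 14, 2025 to Jun 9, 2025 + 35 = Jul 14, 2025; done Jul 6, 2025 — within the window.
(3) due by May 14, 2025 + 64 days = Jul 17, 2025; done Jul 16, 2025 — timely.
(4) permitted from Jul 16, 2025 + 14 days = Jul 30, 2025 onward; done Aug 2, 2025, after the minimum wait.
(5) permitted from Aug 17, 2025 + 31 days = Sep 17, 2025 onward; Sep 19, 2025 is on or after that date.
(6) permitted from Sep 19, 2025 + 14 days = Oct 3, 2025 onward; done Oct 5, 2025, after the minimum wait.
(7) due by Oct 5, 2025 + 27 days = Nov 1, 2025; completed Oct 28, 2025, before the deadline.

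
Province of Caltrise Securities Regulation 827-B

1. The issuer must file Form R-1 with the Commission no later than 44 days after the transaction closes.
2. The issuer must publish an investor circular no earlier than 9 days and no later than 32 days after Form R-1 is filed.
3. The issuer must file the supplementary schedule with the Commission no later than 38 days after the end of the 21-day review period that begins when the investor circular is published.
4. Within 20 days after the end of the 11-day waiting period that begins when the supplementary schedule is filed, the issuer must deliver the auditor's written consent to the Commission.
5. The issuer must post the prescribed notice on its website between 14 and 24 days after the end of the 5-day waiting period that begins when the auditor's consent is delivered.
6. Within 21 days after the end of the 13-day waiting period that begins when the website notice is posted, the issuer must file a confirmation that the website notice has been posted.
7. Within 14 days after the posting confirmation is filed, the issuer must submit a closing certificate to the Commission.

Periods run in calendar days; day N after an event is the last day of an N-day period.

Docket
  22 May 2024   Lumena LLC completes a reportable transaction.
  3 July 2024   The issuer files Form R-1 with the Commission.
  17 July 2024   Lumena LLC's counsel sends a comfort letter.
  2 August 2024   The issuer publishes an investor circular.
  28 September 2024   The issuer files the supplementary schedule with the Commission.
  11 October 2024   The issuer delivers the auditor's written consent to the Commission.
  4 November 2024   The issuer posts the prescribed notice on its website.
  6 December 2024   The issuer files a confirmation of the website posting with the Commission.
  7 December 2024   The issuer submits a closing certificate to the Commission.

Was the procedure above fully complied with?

Step 1: 44 days after 22 May 2024 (when the transaction closes) is 5 July 2024; 3 July 2024 is within that limit.
Step 2: the window is 9–32 days after 3 July 2024 (when Form R-1 is filed), so 12 July 2024 through 4 August 2024; 2 August 2024 falls inside that range.
Step 3: 38 days after 23 August 2024 (end of the 21-day review period, which began when the investor circular is published on 2 August 2024) is 30 September 2024; done 28 September 2024 — timely.
Step 4: 20 days after 9 October 2024 (end of the 11-day waiting period, which began when the supplementary schedule is filed on 28 September 2024) is 29 October 2024; 11 October 2024 is within that limit.
Step 5: the window is 14–24 days after 16 October 2024 (end of the 5-day waiting period, which began when the auditor's consent is delivered on 11 October 2024), so 30 October 2024 through 9 November 2024; done 4 November 2024, which is between those dates.
Step 6: 21 days after 17 November 2024 (end of the 13-day waiting period, which began when the website notice is posted on 4 November 2024) is 8 December 2024; 6 December 2024 is within that limit.
Step 7: 14 days after 6 December 2024 (when the posting confirmation is filed) is 20 December 2024; 7 December 2024 is within that limit.

Yes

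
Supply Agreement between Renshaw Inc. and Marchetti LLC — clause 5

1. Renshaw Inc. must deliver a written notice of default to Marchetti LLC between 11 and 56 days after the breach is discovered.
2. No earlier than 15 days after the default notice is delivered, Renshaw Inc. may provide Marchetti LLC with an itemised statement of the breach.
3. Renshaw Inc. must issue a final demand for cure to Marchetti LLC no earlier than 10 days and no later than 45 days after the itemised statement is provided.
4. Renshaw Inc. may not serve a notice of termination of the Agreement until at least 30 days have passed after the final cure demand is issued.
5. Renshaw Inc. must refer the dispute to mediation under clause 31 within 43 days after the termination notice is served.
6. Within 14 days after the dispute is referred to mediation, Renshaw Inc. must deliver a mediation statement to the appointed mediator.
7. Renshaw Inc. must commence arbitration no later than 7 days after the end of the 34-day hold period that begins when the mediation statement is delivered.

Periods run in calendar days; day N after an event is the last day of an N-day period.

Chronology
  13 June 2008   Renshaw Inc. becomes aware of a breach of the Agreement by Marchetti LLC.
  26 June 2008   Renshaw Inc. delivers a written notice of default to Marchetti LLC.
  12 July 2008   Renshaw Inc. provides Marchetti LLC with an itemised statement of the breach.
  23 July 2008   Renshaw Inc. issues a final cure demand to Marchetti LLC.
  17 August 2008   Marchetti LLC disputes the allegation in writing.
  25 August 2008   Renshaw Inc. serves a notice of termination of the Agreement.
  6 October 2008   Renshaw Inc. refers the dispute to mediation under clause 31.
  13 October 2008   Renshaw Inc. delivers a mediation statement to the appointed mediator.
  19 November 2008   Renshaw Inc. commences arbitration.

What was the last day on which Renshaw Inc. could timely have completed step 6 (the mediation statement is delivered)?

20 October 2008

Step 6 runs from 6 October 2008, when the dispute is referred to mediation. 14 days after 6 October 2008 is 20 October 2008.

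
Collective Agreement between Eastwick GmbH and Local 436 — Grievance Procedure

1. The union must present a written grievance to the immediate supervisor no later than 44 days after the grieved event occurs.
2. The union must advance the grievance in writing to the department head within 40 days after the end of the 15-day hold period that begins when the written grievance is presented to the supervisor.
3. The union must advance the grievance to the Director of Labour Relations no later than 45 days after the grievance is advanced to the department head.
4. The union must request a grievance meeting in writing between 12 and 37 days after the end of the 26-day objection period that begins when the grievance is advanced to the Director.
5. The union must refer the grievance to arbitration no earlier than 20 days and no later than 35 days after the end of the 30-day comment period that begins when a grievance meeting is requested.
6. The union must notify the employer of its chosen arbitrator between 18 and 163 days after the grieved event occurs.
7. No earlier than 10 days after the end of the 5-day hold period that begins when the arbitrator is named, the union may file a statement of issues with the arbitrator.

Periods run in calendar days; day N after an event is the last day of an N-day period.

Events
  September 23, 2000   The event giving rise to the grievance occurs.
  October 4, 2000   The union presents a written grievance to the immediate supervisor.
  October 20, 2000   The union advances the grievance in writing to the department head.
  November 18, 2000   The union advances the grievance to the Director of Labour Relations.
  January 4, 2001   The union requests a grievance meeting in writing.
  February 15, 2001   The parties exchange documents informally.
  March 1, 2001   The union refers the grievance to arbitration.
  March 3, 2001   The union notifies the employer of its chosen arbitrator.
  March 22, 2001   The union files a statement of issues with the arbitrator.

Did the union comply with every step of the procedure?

(1) due by September 23, 2000 + 44 days = November 6, 2000; completed October 4, 2000, before the deadline.
(2) due by October 19, 2000 + 40 days = November 28, 2000; completed October 20, 2000, before the deadline.
(3) due by October 20, 2000 + 45 days = December 4, 2000; November 18, 2000 is within that limit.
(4) the permitted window runs from December 14, 2000 + 12 = December 26, 2000 to December 14, 2000 + 37 = January 20, 2001; done January 4, 2001 — within the window.
(5) the permitted window runs from February 3, 2001 + 20 = February 23, 2001 to February 3, 2001 + 35 = March 10, 2001; done March 1, 2001 — within the window.
(6) the permitted window runs from September 23, 2000 + 18 = October 11, 2000 to September 23, 2000 + 163 = March 5, 2001; March 3, 2001 falls inside that range.
(7) permitted from March 8, 2001 + 10 days = March 18, 2001 onward; March 22, 2001 is on or after that date.

Yes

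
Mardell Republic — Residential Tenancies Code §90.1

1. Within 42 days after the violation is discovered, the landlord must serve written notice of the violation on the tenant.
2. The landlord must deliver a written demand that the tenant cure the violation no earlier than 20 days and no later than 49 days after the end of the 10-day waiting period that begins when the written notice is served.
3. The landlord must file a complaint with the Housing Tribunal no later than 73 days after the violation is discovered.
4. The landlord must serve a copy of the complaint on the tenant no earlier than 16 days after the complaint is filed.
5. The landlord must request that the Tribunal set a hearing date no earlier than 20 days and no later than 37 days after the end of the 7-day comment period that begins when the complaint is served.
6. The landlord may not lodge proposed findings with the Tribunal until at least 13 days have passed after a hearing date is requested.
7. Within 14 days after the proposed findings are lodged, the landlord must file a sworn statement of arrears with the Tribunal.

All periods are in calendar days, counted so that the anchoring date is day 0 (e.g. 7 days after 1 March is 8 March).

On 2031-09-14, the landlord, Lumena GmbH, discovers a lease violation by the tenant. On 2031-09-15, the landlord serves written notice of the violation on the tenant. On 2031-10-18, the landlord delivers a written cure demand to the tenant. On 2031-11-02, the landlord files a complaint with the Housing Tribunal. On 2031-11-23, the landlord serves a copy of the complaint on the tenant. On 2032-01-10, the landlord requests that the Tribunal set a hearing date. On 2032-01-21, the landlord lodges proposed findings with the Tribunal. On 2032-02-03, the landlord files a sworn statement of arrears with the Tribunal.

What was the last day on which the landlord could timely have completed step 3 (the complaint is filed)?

2031-11-26

Step 3 runs from 2031-09-14, when the violation is discovered. 73 days after 2031-09-14 is 2031-11-26.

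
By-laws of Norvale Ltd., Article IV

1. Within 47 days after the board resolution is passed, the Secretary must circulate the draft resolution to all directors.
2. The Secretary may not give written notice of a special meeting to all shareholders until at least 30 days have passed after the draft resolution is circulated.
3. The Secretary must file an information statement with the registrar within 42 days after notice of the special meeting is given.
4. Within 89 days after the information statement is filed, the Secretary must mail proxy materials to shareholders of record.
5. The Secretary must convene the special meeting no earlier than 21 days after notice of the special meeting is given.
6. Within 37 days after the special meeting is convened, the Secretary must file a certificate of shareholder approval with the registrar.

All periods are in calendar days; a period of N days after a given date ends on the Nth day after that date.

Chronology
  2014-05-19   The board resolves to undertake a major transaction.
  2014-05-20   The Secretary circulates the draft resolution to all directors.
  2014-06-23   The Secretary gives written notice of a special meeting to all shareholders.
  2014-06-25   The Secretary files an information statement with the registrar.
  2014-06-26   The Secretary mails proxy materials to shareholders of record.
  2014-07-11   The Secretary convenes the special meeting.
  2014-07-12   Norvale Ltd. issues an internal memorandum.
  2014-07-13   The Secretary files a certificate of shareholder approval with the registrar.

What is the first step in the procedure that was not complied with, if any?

Step 5

Step 1 — counting 47 days from 2014-05-19 (when the board resolution is passed) gives a deadline of 2014-07-05; 2014-05-20 is within that limit.
Step 2 — must wait 30 days from 2014-05-20 (when the draft resolution is circulated), so not before 2014-06-19; done 2014-06-23 — permitted.
Step 3 — counting 42 days from 2014-06-23 (when notice of the special meeting is given) gives a deadline of 2014-08-04; completed 2014-06-25, before the deadline.
Step 4 — counting 89 days from 2014-06-25 (when the information statement is filed) gives a deadline of 2014-09-22; completed 2014-06-26, before the deadline.
Step 5 — must wait 21 days from 2014-06-23 (when notice of the special meeting is given), so not before 2014-07-14; 2014-07-11 is 3 days before the earliest permitted date.
No need to go further; step 5 was not satisfied.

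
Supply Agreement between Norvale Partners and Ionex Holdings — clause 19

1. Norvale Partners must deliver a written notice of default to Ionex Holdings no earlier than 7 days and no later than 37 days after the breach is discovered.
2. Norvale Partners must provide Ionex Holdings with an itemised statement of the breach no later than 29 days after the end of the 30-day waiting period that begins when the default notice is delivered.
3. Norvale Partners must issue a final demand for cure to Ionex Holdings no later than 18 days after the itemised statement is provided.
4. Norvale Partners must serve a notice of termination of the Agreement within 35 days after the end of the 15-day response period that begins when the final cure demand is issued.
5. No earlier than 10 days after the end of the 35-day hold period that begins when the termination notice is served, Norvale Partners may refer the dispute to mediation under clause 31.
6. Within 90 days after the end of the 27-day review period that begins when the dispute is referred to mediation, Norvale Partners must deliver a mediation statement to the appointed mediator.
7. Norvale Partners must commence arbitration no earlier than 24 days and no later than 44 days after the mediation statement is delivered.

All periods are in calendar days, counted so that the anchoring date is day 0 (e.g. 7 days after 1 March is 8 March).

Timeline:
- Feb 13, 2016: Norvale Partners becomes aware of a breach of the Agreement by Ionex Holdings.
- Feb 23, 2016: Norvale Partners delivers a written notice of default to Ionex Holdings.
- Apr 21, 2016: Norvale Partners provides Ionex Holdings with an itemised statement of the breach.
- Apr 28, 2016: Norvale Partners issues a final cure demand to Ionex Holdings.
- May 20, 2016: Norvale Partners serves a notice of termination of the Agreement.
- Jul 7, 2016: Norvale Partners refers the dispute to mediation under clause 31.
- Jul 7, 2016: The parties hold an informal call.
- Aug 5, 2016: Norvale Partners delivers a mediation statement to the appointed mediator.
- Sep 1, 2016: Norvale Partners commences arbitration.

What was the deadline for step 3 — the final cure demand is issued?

May 9, 2016

Step 3 runs from Apr 21, 2016, when the itemised statement is provided. 18 days after Apr 21, 2016 is May 9, 2016.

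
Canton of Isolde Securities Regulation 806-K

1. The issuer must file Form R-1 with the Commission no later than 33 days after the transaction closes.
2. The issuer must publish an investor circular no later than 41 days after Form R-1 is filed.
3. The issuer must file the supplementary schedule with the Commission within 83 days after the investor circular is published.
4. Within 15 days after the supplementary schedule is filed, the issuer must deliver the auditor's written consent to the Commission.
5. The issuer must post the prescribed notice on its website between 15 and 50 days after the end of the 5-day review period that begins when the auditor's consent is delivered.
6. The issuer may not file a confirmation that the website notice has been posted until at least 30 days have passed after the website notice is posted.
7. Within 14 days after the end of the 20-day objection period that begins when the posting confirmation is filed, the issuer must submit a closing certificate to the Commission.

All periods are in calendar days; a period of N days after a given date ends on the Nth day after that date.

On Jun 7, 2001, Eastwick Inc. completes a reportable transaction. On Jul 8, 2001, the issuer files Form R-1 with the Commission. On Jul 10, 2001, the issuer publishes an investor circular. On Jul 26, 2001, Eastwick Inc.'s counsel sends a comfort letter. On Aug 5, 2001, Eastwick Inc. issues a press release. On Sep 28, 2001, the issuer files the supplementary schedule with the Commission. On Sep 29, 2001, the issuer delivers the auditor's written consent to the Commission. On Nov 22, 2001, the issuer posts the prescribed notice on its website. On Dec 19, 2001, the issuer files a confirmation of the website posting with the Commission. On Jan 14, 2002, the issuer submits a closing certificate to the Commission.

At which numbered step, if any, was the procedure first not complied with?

Step 6

Step 1 — counting 33 days from Jun 7, 2001 (when the transaction closes) gives a deadline of Jul 10, 2001; completed Jul 8, 2001, before the deadline.
Step 2 — counting 41 days from Jul 8, 2001 (when Form R-1 is filed) gives a deadline of Aug 18, 2001; Jul 10, 2001 is within that limit.
Step 3 — counting 83 days from Jul 10, 2001 (when the investor circular is published) gives a deadline of Oct 1, 2001; completed Sep 28, 2001, before the deadline.
Step 4 — counting 15 days from Sep 28, 2001 (when the supplementary schedule is filed) gives a deadline of Oct 13, 2001; completed Sep 29, 2001, before the deadline.
Step 5 — 15 and 50 days from Oct 4, 2001 (end of the 5-day review period, which began when the auditor's consent is delivered on Sep 29, 2001) are Oct 19, 2001 and Nov 23, 2001 respectively; done Nov 22, 2001, which is between those dates.
Step 6 — must wait 30 days from Nov 22, 2001 (when the website notice is posted), so not before Dec 22, 2001; Dec 19, 2001 is 3 days before the earliest permitted date.
The analysis stops there.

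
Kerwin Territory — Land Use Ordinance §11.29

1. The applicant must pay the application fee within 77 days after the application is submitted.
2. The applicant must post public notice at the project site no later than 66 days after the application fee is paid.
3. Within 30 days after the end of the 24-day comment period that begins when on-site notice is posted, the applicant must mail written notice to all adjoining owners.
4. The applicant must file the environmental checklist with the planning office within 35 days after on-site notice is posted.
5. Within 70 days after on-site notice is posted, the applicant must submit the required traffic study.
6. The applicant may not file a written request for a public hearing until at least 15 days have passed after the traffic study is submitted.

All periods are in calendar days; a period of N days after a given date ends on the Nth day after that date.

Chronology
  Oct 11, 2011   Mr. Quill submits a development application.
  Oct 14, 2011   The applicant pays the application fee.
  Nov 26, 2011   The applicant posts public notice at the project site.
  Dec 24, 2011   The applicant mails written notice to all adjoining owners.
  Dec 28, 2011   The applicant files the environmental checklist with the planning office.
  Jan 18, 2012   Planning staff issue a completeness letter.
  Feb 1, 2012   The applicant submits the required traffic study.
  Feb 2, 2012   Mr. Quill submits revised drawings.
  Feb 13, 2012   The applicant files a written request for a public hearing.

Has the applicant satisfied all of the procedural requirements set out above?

Step 1: 77 days after Oct 11, 2011 (when the application is submitted) is Dec 27, 2011; completed Oct 14, 2011, before the deadline.
Step 2: 66 days after Oct 14, 2011 (when the application fee is paid) is Dec 19, 2011; done Nov 26, 2011 — timely.
Step 3: 30 days after Dec 20, 2011 (end of the 24-day comment period, which began when on-site notice is posted on Nov 26, 2011) is Jan 19, 2012; completed Dec 24, 2011, before the deadline.
Step 4: 35 days after Nov 26, 2011 (when on-site notice is posted) is Dec 31, 2011; Dec 28, 2011 is within that limit.
Step 5: 70 days after Nov 26, 2011 (when on-site notice is posted) is Feb 4, 2012; done Feb 1, 2012 — timely.
Step 6: the earliest permitted date is 15 days after Feb 1, 2012 (when the traffic study is submitted), i.e. Feb 16, 2012; done Feb 13, 2012 — 3 days too early.
The procedure was therefore not followed at step 6.

No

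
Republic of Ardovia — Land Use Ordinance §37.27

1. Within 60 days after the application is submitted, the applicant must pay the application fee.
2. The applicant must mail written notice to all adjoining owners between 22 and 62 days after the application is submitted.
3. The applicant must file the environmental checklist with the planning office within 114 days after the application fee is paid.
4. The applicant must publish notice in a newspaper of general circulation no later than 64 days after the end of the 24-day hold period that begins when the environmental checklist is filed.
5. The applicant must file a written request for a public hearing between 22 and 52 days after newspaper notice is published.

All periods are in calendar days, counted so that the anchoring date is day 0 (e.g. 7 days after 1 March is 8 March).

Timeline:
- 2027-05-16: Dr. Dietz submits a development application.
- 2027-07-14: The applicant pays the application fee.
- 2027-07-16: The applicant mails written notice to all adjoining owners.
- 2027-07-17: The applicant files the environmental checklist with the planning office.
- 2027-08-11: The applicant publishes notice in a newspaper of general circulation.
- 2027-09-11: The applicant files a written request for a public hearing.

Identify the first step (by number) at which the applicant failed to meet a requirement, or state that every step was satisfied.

(1) due by 2027-05-16 + 60 days = 2027-07-15; done 2027-07-14 — timely.
(2) the permitted window runs from 2027-05-16 + 22 = 2027-06-07 to 2027-05-16 + 62 = 2027-07-17; done 2027-07-16 — within the window.
(3) due by 2027-07-14 + 114 days = 2027-11-05; 2027-07-17 is within that limit.
(4) due by 2027-08-10 + 64 days = 2027-10-13; completed 2027-08-11, before the deadline.
(5) the permitted window runs from 2027-08-11 + 22 = 2027-09-02 to 2027-08-11 + 52 = 2027-10-02; done 2027-09-11, which is between those dates.

None — every step was satisfied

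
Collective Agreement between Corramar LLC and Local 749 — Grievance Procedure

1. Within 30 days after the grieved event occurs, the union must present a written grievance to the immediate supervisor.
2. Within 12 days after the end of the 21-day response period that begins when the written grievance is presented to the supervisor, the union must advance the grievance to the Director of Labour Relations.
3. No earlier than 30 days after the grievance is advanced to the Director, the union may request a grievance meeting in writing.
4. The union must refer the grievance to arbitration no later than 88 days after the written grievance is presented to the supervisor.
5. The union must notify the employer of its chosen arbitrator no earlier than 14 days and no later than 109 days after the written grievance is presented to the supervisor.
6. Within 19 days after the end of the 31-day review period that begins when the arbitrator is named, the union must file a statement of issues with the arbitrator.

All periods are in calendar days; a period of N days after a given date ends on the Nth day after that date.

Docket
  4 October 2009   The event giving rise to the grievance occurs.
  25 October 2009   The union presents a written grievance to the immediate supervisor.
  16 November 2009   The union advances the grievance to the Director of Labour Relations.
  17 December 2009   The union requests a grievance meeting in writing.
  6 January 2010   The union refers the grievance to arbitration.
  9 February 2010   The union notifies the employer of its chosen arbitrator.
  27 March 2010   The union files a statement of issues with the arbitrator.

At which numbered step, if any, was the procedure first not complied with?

None — every step was satisfied

Step 1 — counting 30 days from 4 October 2009 (when the grieved event occurs) gives a deadline of 3 November 2009; completed 25 October 2009, before the deadline.
Step 2 — counting 12 days from 15 November 2009 (end of the 21-day response period, which began when the written grievance is presented to the supervisor on 25 October 2009) gives a deadline of 27 November 2009; done 16 November 2009 — timely.
Step 3 — must wait 30 days from 16 November 2009 (when the grievance is advanced to the Director), so not before 16 December 2009; 17 December 2009 is on or after that date.
Step 4 — counting 88 days from 25 October 2009 (when the written grievance is presented to the supervisor) gives a deadline of 21 January 2010; done 6 January 2010 — timely.
Step 5 — 14 and 109 days from 25 October 2009 (when the written grievance is presented to the supervisor) are 8 November 2009 and 11 February 2010 respectively; done 9 February 2010 — within the window.
Step 6 — counting 19 days from 12 March 2010 (end of the 31-day review period, which began when the arbitrator is named on 9 February 2010) gives a deadline of 31 March 2010; completed 27 March 2010, before the deadline.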